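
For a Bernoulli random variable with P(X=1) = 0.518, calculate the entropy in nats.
0.6925 nats

The binary entropy function is:
H(p) = -p log(p) - (1-p) log(1-p)

H(0.518) = -0.518 × log_e(0.518) - 0.482 × log_e(0.482)
H(0.518) = 0.6925 nats

Note: Binary entropy is maximized at p=0.5 (H=1 bit) and minimized at p=0 or p=1 (H=0).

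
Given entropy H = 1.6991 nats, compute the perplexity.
5.4690

Perplexity is e^H (or exp(H) for natural log).

H = 1.6991 nats
Perplexity = e^1.6991 = 5.4690

Interpretation: The model's uncertainty is equivalent to choosing uniformly among 5.5 options.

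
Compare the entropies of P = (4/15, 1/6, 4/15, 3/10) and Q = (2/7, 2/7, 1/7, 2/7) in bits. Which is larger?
P

Computing entropies in bits:
H(P) = 1.9689
H(Q) = 1.9502

Distribution P has higher entropy.

Intuition: The distribution closer to uniform (more spread out) has higher entropy.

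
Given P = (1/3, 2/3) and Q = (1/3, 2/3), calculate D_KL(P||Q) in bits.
0.0000 bits

KL divergence: D_KL(P||Q) = Σ p(x) log(p(x)/q(x))

Computing term by term:
  x=0: 1/3 × log_2[(1/3)/(1/3)] = 1/3 × 0.0000 = 0.0000
  x=1: 2/3 × log_2[(2/3)/(2/3)] = 2/3 × 0.0000 = 0.0000

D_KL(P||Q) = 0.0000 bits

Note: KL divergence is always non-negative and equals 0 iff P = Q.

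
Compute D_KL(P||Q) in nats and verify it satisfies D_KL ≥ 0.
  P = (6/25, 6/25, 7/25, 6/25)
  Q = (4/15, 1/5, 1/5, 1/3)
0.0338 nats

KL divergence satisfies the Gibbs inequality: D_KL(P||Q) ≥ 0 for all distributions P, Q.

D_KL(P||Q) = Σ p(x) log(p(x)/q(x))
Term by term:
  x=0: 6/25 × log_e[(6/25)/(4/15)] = -0.0253
  x=1: 6/25 × log_e[(6/25)/(1/5)] = 0.0438
  x=2: 7/25 × log_e[(7/25)/(1/5)] = 0.0942
  x=3: 6/25 × log_e[(6/25)/(1/3)] = -0.0788
D_KL(P||Q) = 0.0338 nats

D_KL(P||Q) = 0.0338 ≥ 0 ✓

This non-negativity is a fundamental property: relative entropy cannot be negative because it measures how different Q is from P.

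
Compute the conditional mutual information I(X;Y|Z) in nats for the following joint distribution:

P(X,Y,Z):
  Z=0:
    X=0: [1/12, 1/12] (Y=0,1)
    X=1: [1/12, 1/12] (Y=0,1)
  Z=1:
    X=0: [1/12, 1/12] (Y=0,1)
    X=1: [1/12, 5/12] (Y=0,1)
0.0341 nats

Conditional mutual information: I(X;Y|Z) = H(X|Z) + H(Y|Z) - H(X,Y|Z)

H(Z) = 0.6365
H(X,Z) = 1.2425 → H(X|Z) = 0.6059
H(Y,Z) = 1.2425 → H(Y|Z) = 0.6059
H(X,Y,Z) = 1.8143 → H(X,Y|Z) = 1.1778

I(X;Y|Z) = 0.6059 + 0.6059 - 1.1778 = 0.0341 nats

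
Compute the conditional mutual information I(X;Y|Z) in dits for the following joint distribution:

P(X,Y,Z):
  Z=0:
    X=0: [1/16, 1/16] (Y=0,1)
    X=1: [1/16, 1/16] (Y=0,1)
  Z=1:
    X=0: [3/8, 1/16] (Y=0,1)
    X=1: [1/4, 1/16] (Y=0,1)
0.0009 dits

Conditional mutual information: I(X;Y|Z) = H(X|Z) + H(Y|Z) - H(X,Y|Z)

H(Z) = 0.2442
H(X,Z) = 0.5407 → H(X|Z) = 0.2965
H(Y,Z) = 0.4662 → H(Y|Z) = 0.2220
H(X,Y,Z) = 0.7618 → H(X,Y|Z) = 0.5176

I(X;Y|Z) = 0.2965 + 0.2220 - 0.5176 = 0.0009 dits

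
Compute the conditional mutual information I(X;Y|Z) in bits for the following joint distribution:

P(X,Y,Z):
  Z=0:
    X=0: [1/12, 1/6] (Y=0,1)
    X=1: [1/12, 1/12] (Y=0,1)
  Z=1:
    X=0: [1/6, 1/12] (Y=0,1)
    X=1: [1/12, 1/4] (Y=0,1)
0.0830 bits

Conditional mutual information: I(X;Y|Z) = H(X|Z) + H(Y|Z) - H(X,Y|Z)

H(Z) = 0.9799
H(X,Z) = 1.9591 → H(X|Z) = 0.9793
H(Y,Z) = 1.9591 → H(Y|Z) = 0.9793
H(X,Y,Z) = 2.8554 → H(X,Y|Z) = 1.8755

I(X;Y|Z) = 0.9793 + 0.9793 - 1.8755 = 0.0830 bits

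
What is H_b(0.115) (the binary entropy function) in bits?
0.5148 bits

The binary entropy function is:
H(p) = -p log(p) - (1-p) log(1-p)

H(0.115) = -0.115 × log_2(0.115) - 0.885 × log_2(0.885)
H(0.115) = 0.5148 bits

Note: Binary entropy is maximized at p=0.5 (H=1 bit) and minimized at p=0 or p=1 (H=0).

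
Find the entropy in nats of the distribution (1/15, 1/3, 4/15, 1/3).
1.2654 nats

Shannon entropy is H(X) = -Σ p(x) log p(x).

For P = (1/15, 1/3, 4/15, 1/3):
H = -1/15 × log_e(1/15) -1/3 × log_e(1/3) -4/15 × log_e(4/15) -1/3 × log_e(1/3)
H = 1.2654 nats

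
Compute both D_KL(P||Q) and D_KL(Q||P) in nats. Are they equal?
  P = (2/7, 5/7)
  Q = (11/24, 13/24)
D_KL(P||Q) = 0.0626, D_KL(Q||P) = 0.0668

KL divergence is not symmetric: D_KL(P||Q) ≠ D_KL(Q||P) in general.

D_KL(P||Q) = 0.0626 nats
D_KL(Q||P) = 0.0668 nats

No, they are not equal!

This asymmetry is why KL divergence is not a true distance metric.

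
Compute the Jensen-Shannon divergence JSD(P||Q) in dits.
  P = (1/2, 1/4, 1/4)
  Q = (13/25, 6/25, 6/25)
0.0001 dits

Jensen-Shannon divergence is:
JSD(P||Q) = 0.5 × D_KL(P||M) + 0.5 × D_KL(Q||M)
where M = 0.5 × (P + Q) is the mixture distribution.

M = 0.5 × (1/2, 1/4, 1/4) + 0.5 × (13/25, 6/25, 6/25) = (0.51, 0.245, 0.245)

D_KL(P||M) = 0.0001 dits
D_KL(Q||M) = 0.0001 dits

JSD(P||Q) = 0.5 × 0.0001 + 0.5 × 0.0001 = 0.0001 dits

Unlike KL divergence, JSD is symmetric and bounded: 0 ≤ JSD ≤ log(2).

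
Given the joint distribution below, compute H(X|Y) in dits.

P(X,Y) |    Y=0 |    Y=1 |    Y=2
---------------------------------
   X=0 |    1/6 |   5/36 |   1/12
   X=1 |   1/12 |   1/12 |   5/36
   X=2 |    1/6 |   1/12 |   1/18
0.4567 dits

Using the chain rule: H(X|Y) = H(X,Y) - H(Y)

First, compute H(X,Y) = 0.9270 dits

Marginal P(Y) = (5/12, 11/36, 5/18)
H(Y) = 0.4703 dits

H(X|Y) = H(X,Y) - H(Y) = 0.9270 - 0.4703 = 0.4567 dits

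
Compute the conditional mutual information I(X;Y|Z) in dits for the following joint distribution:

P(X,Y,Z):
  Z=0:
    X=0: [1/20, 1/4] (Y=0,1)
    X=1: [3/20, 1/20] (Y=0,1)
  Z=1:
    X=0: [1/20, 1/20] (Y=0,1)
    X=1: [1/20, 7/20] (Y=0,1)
0.0517 dits

Conditional mutual information: I(X;Y|Z) = H(X|Z) + H(Y|Z) - H(X,Y|Z)

H(Z) = 0.3010
H(X,Z) = 0.5558 → H(X|Z) = 0.2548
H(Y,Z) = 0.5558 → H(Y|Z) = 0.2548
H(X,Y,Z) = 0.7589 → H(X,Y|Z) = 0.4579

I(X;Y|Z) = 0.2548 + 0.2548 - 0.4579 = 0.0517 dits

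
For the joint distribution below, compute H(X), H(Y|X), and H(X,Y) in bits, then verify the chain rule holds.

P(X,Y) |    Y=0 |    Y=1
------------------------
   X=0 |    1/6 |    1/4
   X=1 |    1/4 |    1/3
H(X,Y) = 1.9591, H(X) = 0.9799, H(Y|X) = 0.9793 (all in bits)

Chain rule: H(X,Y) = H(X) + H(Y|X)

Left side — joint entropy directly:
H(X,Y) = -Σ p(x,y) log p(x,y) = 1.9591 bits

Right side — compute H(Y|X) from the conditional distributions:
P(X) = (5/12, 7/12), so H(X) = 0.9799 bits
H(Y|X) = Σ_x P(X=x) · H(Y|X=x):
  P(Y|X=0) = (2/5, 3/5), H(Y|X=0) = 0.9710, weight P(X=0) = 5/12
  P(Y|X=1) = (3/7, 4/7), H(Y|X=1) = 0.9852, weight P(X=1) = 7/12
H(Y|X) = 0.9793 bits

H(X) + H(Y|X) = 0.9799 + 0.9793 = 1.9591 bits

Both sides equal 1.9591 bits. ✓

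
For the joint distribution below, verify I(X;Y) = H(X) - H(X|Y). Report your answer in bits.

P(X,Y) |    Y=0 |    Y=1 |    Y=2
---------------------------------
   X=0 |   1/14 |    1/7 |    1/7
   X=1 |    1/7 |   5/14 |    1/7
I(X;Y) = 0.0262 bits

Mutual information has multiple equivalent forms:
- I(X;Y) = H(X) - H(X|Y)
- I(X;Y) = H(Y) - H(Y|X)
- I(X;Y) = H(X) + H(Y) - H(X,Y)

Computing all quantities:
H(X) = 0.9403, H(Y) = 1.4926, H(X,Y) = 2.4067
H(X|Y) = 0.9141, H(Y|X) = 1.4664

Verification:
H(X) - H(X|Y) = 0.9403 - 0.9141 = 0.0262
H(Y) - H(Y|X) = 1.4926 - 1.4664 = 0.0262
H(X) + H(Y) - H(X,Y) = 0.9403 + 1.4926 - 2.4067 = 0.0262

All forms give I(X;Y) = 0.0262 bits. ✓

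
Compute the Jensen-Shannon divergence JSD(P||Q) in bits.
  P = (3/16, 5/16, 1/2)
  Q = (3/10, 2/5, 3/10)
0.0316 bits

Jensen-Shannon divergence is:
JSD(P||Q) = 0.5 × D_KL(P||M) + 0.5 × D_KL(Q||M)
where M = 0.5 × (P + Q) is the mixture distribution.

M = 0.5 × (3/16, 5/16, 1/2) + 0.5 × (3/10, 2/5, 3/10) = (0.24375, 0.35625, 2/5)

D_KL(P||M) = 0.0309 bits
D_KL(Q||M) = 0.0322 bits

JSD(P||Q) = 0.5 × 0.0309 + 0.5 × 0.0322 = 0.0316 bits

Unlike KL divergence, JSD is symmetric and bounded: 0 ≤ JSD ≤ log(2).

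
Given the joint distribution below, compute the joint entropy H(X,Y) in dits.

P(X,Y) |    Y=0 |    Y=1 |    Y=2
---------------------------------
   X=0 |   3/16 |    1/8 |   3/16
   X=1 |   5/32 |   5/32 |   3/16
0.7738 dits

Joint entropy is H(X,Y) = -Σ_{x,y} p(x,y) log p(x,y).

Summing over all non-zero entries:
H(X,Y) = -[3/16·log_10(3/16) + 1/8·log_10(1/8) + 3/16·log_10(3/16) + 5/32·log_10(5/32) + 5/32·log_10(5/32) + 3/16·log_10(3/16)]
H(X,Y) = 0.7738 dits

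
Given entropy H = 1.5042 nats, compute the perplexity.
4.5006

Perplexity is e^H (or exp(H) for natural log).

H = 1.5042 nats
Perplexity = e^1.5042 = 4.5006

Interpretation: The model's uncertainty is equivalent to choosing uniformly among 4.5 options.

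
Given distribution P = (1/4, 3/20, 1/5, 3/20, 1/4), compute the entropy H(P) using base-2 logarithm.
2.2855 bits

Shannon entropy is H(X) = -Σ p(x) log p(x).

For P = (1/4, 3/20, 1/5, 3/20, 1/4):
H = -1/4 × log_2(1/4) -3/20 × log_2(3/20) -1/5 × log_2(1/5) -3/20 × log_2(3/20) -1/4 × log_2(1/4)
H = 2.2855 bits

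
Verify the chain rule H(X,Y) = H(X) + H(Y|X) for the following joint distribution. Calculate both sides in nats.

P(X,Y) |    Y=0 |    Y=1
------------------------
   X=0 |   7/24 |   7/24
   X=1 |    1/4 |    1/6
H(X,Y) = 1.3640, H(X) = 0.6792, H(Y|X) = 0.6848 (all in nats)

Chain rule: H(X,Y) = H(X) + H(Y|X)

Left side — joint entropy directly:
H(X,Y) = -Σ p(x,y) log p(x,y) = 1.3640 nats

Right side — compute H(Y|X) from the conditional distributions:
P(X) = (7/12, 5/12), so H(X) = 0.6792 nats
H(Y|X) = Σ_x P(X=x) · H(Y|X=x):
  P(Y|X=0) = (1/2, 1/2), H(Y|X=0) = 0.6931, weight P(X=0) = 7/12
  P(Y|X=1) = (3/5, 2/5), H(Y|X=1) = 0.6730, weight P(X=1) = 5/12
H(Y|X) = 0.6848 nats

H(X) + H(Y|X) = 0.6792 + 0.6848 = 1.3640 nats

Both sides equal 1.3640 nats. ✓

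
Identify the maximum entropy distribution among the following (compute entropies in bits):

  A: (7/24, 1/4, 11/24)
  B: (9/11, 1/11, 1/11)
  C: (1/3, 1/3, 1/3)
C

For a discrete distribution over n outcomes, entropy is maximized by the uniform distribution.

Computing entropies:
H(A) = 1.5343 bits
H(B) = 0.8659 bits
H(C) = 1.5850 bits

The uniform distribution (where all probabilities equal 1/3) achieves the maximum entropy of log_2(3) = 1.5850 bits.

Distribution C has the highest entropy.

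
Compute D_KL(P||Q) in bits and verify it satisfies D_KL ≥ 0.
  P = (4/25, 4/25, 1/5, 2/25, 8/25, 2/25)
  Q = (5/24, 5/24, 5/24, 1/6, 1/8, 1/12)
0.2109 bits

KL divergence satisfies the Gibbs inequality: D_KL(P||Q) ≥ 0 for all distributions P, Q.

D_KL(P||Q) = Σ p(x) log(p(x)/q(x))
Term by term:
  x=0: 4/25 × log_2[(4/25)/(5/24)] = -0.0609
  x=1: 4/25 × log_2[(4/25)/(5/24)] = -0.0609
  x=2: 1/5 × log_2[(1/5)/(5/24)] = -0.0118
  x=3: 2/25 × log_2[(2/25)/(1/6)] = -0.0847
  x=4: 8/25 × log_2[(8/25)/(1/8)] = 0.4340
  x=5: 2/25 × log_2[(2/25)/(1/12)] = -0.0047
D_KL(P||Q) = 0.2109 bits

D_KL(P||Q) = 0.2109 ≥ 0 ✓

This non-negativity is a fundamental property: relative entropy cannot be negative because it measures how different Q is from P.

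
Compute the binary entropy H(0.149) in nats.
0.4210 nats

The binary entropy function is:
H(p) = -p log(p) - (1-p) log(1-p)

H(0.149) = -0.149 × log_e(0.149) - 0.851 × log_e(0.851)
H(0.149) = 0.4210 nats

Note: Binary entropy is maximized at p=0.5 (H=1 bit) and minimized at p=0 or p=1 (H=0).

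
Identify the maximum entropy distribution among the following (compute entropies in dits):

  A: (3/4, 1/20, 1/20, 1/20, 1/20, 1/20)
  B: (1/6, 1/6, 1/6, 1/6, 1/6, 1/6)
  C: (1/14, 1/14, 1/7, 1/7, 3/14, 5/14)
B

For a discrete distribution over n outcomes, entropy is maximized by the uniform distribution.

Computing entropies:
H(A) = 0.4190 dits
H(B) = 0.7782 dits
H(C) = 0.7082 dits

The uniform distribution (where all probabilities equal 1/6) achieves the maximum entropy of log_10(6) = 0.7782 dits.

Distribution B has the highest entropy.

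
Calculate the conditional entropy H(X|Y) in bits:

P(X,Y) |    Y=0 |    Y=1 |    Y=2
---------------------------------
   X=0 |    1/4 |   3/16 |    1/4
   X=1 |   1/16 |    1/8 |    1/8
0.8734 bits

Using the chain rule: H(X|Y) = H(X,Y) - H(Y)

First, compute H(X,Y) = 2.4528 bits

Marginal P(Y) = (5/16, 5/16, 3/8)
H(Y) = 1.5794 bits

H(X|Y) = H(X,Y) - H(Y) = 2.4528 - 1.5794 = 0.8734 bits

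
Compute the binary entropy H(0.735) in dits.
0.2511 dits

The binary entropy function is:
H(p) = -p log(p) - (1-p) log(1-p)

H(0.735) = -0.735 × log_10(0.735) - 0.265 × log_10(0.265)
H(0.735) = 0.2511 dits

Note: Binary entropy is maximized at p=0.5 (H=1 bit) and minimized at p=0 or p=1 (H=0).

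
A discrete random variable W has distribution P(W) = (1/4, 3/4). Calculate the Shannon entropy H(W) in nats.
0.5623 nats

Shannon entropy is H(X) = -Σ p(x) log p(x).

For P = (1/4, 3/4):
H = -1/4 × log_e(1/4) -3/4 × log_e(3/4)
H = 0.5623 nats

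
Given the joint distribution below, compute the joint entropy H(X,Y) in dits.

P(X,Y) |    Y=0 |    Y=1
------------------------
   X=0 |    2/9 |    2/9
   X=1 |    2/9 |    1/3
0.5945 dits

Joint entropy is H(X,Y) = -Σ_{x,y} p(x,y) log p(x,y).

Summing over all non-zero entries:
H(X,Y) = -[2/9·log_10(2/9) + 2/9·log_10(2/9) + 2/9·log_10(2/9) + 1/3·log_10(1/3)]
H(X,Y) = 0.5945 dits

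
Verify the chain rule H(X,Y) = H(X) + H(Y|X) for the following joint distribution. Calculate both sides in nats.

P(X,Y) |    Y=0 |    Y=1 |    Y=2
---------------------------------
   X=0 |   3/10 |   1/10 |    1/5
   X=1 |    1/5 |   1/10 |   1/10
H(X,Y) = 1.6957, H(X) = 0.6730, H(Y|X) = 1.0227 (all in nats)

Chain rule: H(X,Y) = H(X) + H(Y|X)

Left side — joint entropy directly:
H(X,Y) = -Σ p(x,y) log p(x,y) = 1.6957 nats

Right side — compute H(Y|X) from the conditional distributions:
P(X) = (3/5, 2/5), so H(X) = 0.6730 nats
H(Y|X) = Σ_x P(X=x) · H(Y|X=x):
  P(Y|X=0) = (1/2, 1/6, 1/3), H(Y|X=0) = 1.0114, weight P(X=0) = 3/5
  P(Y|X=1) = (1/2, 1/4, 1/4), H(Y|X=1) = 1.0397, weight P(X=1) = 2/5
H(Y|X) = 1.0227 nats

H(X) + H(Y|X) = 0.6730 + 1.0227 = 1.6957 nats

Both sides equal 1.6957 nats. ✓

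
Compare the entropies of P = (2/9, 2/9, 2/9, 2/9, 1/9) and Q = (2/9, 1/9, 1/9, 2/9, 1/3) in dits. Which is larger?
P

Computing entropies in dits:
H(P) = 0.6867
H(Q) = 0.6614

Distribution P has higher entropy.

Intuition: The distribution closer to uniform (more spread out) has higher entropy.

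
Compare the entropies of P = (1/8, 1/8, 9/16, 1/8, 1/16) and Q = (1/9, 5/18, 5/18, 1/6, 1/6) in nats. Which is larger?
Q

Computing entropies in nats:
H(P) = 1.2767
H(Q) = 1.5530

Distribution Q has higher entropy.

Intuition: The distribution closer to uniform (more spread out) has higher entropy.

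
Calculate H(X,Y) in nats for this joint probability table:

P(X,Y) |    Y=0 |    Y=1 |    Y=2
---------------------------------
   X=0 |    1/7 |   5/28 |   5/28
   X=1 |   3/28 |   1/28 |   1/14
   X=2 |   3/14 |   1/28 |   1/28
2.0082 nats

Joint entropy is H(X,Y) = -Σ_{x,y} p(x,y) log p(x,y).

Summing over all non-zero entries:
H(X,Y) = -[1/7·log_e(1/7) + 5/28·log_e(5/28) + 5/28·log_e(5/28) + 3/28·log_e(3/28) + 1/28·log_e(1/28) + 1/14·log_e(1/14) + 3/14·log_e(3/14) + 1/28·log_e(1/28) + 1/28·log_e(1/28)]
H(X,Y) = 2.0082 nats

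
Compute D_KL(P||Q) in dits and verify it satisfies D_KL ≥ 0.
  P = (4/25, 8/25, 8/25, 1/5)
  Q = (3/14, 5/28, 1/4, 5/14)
0.0447 dits

KL divergence satisfies the Gibbs inequality: D_KL(P||Q) ≥ 0 for all distributions P, Q.

D_KL(P||Q) = Σ p(x) log(p(x)/q(x))
Term by term:
  x=0: 4/25 × log_10[(4/25)/(3/14)] = -0.0203
  x=1: 8/25 × log_10[(8/25)/(5/28)] = 0.0811
  x=2: 8/25 × log_10[(8/25)/(1/4)] = 0.0343
  x=3: 1/5 × log_10[(1/5)/(5/14)] = -0.0504
D_KL(P||Q) = 0.0447 dits

D_KL(P||Q) = 0.0447 ≥ 0 ✓

This non-negativity is a fundamental property: relative entropy cannot be negative because it measures how different Q is from P.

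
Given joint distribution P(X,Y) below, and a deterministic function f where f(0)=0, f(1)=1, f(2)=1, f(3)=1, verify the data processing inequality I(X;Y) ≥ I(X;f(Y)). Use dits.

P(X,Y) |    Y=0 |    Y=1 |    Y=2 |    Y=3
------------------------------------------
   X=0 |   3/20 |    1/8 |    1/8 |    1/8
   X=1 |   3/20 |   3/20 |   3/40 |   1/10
I(X;Y) = 0.0033, I(X;f(Y)) = 0.0002, inequality holds: 0.0033 ≥ 0.0002

Data Processing Inequality: For any Markov chain X → Y → Z, we have I(X;Y) ≥ I(X;Z).

Here Z = f(Y) is a deterministic function of Y, forming X → Y → Z.

Original I(X;Y) = 0.0033 dits

After applying f:
P(X,Z) where Z=f(Y):
- P(X,Z=0) = P(X,Y=0)
- P(X,Z=1) = P(X,Y=1) + P(X,Y=2) + P(X,Y=3)

I(X;Z) = I(X;f(Y)) = 0.0002 dits

Verification: 0.0033 ≥ 0.0002 ✓

Information cannot be created by processing; the function f can only lose information about X.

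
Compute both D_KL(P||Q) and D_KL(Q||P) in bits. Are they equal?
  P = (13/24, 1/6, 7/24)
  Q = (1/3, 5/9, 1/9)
D_KL(P||Q) = 0.4960, D_KL(Q||P) = 0.5768

KL divergence is not symmetric: D_KL(P||Q) ≠ D_KL(Q||P) in general.

D_KL(P||Q) = 0.4960 bits
D_KL(Q||P) = 0.5768 bits

No, they are not equal!

This asymmetry is why KL divergence is not a true distance metric.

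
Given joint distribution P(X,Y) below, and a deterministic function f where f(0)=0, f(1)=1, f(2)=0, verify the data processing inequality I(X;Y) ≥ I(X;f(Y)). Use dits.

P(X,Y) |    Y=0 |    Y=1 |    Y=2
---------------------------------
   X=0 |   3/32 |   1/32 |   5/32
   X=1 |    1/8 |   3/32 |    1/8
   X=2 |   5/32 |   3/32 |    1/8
I(X;Y) = 0.0104, I(X;f(Y)) = 0.0065, inequality holds: 0.0104 ≥ 0.0065

Data Processing Inequality: For any Markov chain X → Y → Z, we have I(X;Y) ≥ I(X;Z).

Here Z = f(Y) is a deterministic function of Y, forming X → Y → Z.

Original I(X;Y) = 0.0104 dits

After applying f:
P(X,Z) where Z=f(Y):
- P(X,Z=0) = P(X,Y=0) + P(X,Y=2)
- P(X,Z=1) = P(X,Y=1)

I(X;Z) = I(X;f(Y)) = 0.0065 dits

Verification: 0.0104 ≥ 0.0065 ✓

Information cannot be created by processing; the function f can only lose information about X.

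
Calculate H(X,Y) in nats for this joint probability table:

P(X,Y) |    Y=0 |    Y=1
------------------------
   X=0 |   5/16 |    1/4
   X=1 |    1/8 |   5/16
1.3335 nats

Joint entropy is H(X,Y) = -Σ_{x,y} p(x,y) log p(x,y).

Summing over all non-zero entries:
H(X,Y) = -[5/16·log_e(5/16) + 1/4·log_e(1/4) + 1/8·log_e(1/8) + 5/16·log_e(5/16)]
H(X,Y) = 1.3335 nats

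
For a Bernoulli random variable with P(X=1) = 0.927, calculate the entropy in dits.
0.1135 dits

The binary entropy function is:
H(p) = -p log(p) - (1-p) log(1-p)

H(0.927) = -0.927 × log_10(0.927) - 0.073 × log_10(0.073)
H(0.927) = 0.1135 dits

Note: Binary entropy is maximized at p=0.5 (H=1 bit) and minimized at p=0 or p=1 (H=0).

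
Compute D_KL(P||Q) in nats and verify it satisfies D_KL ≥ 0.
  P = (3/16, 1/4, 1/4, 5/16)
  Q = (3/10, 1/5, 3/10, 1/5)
0.0615 nats

KL divergence satisfies the Gibbs inequality: D_KL(P||Q) ≥ 0 for all distributions P, Q.

D_KL(P||Q) = Σ p(x) log(p(x)/q(x))
Term by term:
  x=0: 3/16 × log_e[(3/16)/(3/10)] = -0.0881
  x=1: 1/4 × log_e[(1/4)/(1/5)] = 0.0558
  x=2: 1/4 × log_e[(1/4)/(3/10)] = -0.0456
  x=3: 5/16 × log_e[(5/16)/(1/5)] = 0.1395
D_KL(P||Q) = 0.0615 nats

D_KL(P||Q) = 0.0615 ≥ 0 ✓

This non-negativity is a fundamental property: relative entropy cannot be negative because it measures how different Q is from P.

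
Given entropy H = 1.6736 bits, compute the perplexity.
3.1901

Perplexity is 2^H (or exp(H) for natural log).

H = 1.6736 bits
Perplexity = 2^1.6736 = 3.1901

Interpretation: The model's uncertainty is equivalent to choosing uniformly among 3.2 options.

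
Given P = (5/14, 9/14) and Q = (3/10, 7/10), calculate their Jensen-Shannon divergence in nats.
0.0019 nats

Jensen-Shannon divergence is:
JSD(P||Q) = 0.5 × D_KL(P||M) + 0.5 × D_KL(Q||M)
where M = 0.5 × (P + Q) is the mixture distribution.

M = 0.5 × (5/14, 9/14) + 0.5 × (3/10, 7/10) = (0.328571, 0.671429)

D_KL(P||M) = 0.0018 nats
D_KL(Q||M) = 0.0019 nats

JSD(P||Q) = 0.5 × 0.0018 + 0.5 × 0.0019 = 0.0019 nats

Unlike KL divergence, JSD is symmetric and bounded: 0 ≤ JSD ≤ log(2).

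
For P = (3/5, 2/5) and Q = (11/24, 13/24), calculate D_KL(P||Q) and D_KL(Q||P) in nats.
D_KL(P||Q) = 0.0403, D_KL(Q||P) = 0.0408

KL divergence is not symmetric: D_KL(P||Q) ≠ D_KL(Q||P) in general.

D_KL(P||Q) = 0.0403 nats
D_KL(Q||P) = 0.0408 nats

No, they are not equal!

This asymmetry is why KL divergence is not a true distance metric.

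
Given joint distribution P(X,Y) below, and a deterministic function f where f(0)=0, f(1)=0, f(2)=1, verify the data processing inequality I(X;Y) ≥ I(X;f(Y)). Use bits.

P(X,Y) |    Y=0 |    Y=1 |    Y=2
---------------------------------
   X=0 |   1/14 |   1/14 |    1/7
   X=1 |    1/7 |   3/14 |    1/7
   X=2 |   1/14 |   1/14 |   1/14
I(X;Y) = 0.0309, I(X;f(Y)) = 0.0262, inequality holds: 0.0309 ≥ 0.0262

Data Processing Inequality: For any Markov chain X → Y → Z, we have I(X;Y) ≥ I(X;Z).

Here Z = f(Y) is a deterministic function of Y, forming X → Y → Z.

Original I(X;Y) = 0.0309 bits

After applying f:
P(X,Z) where Z=f(Y):
- P(X,Z=0) = P(X,Y=0) + P(X,Y=1)
- P(X,Z=1) = P(X,Y=2)

I(X;Z) = I(X;f(Y)) = 0.0262 bits

Verification: 0.0309 ≥ 0.0262 ✓

Information cannot be created by processing; the function f can only lose information about X.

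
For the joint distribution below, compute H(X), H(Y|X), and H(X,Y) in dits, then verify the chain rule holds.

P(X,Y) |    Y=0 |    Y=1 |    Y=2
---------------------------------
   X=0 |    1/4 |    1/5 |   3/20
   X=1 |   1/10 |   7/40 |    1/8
H(X,Y) = 0.7592, H(X) = 0.2923, H(Y|X) = 0.4670 (all in dits)

Chain rule: H(X,Y) = H(X) + H(Y|X)

Left side — joint entropy directly:
H(X,Y) = -Σ p(x,y) log p(x,y) = 0.7592 dits

Right side — compute H(Y|X) from the conditional distributions:
P(X) = (3/5, 2/5), so H(X) = 0.2923 dits
H(Y|X) = Σ_x P(X=x) · H(Y|X=x):
  P(Y|X=0) = (5/12, 1/3, 1/4), H(Y|X=0) = 0.4680, weight P(X=0) = 3/5
  P(Y|X=1) = (1/4, 7/16, 5/16), H(Y|X=1) = 0.4654, weight P(X=1) = 2/5
H(Y|X) = 0.4670 dits

H(X) + H(Y|X) = 0.2923 + 0.4670 = 0.7592 dits

Both sides equal 0.7592 dits. ✓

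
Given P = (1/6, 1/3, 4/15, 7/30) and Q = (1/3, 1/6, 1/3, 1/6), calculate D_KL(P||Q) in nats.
0.1345 nats

KL divergence: D_KL(P||Q) = Σ p(x) log(p(x)/q(x))

Computing term by term:
  x=0: 1/6 × log_e[(1/6)/(1/3)] = 1/6 × -0.6931 = -0.1155
  x=1: 1/3 × log_e[(1/3)/(1/6)] = 1/3 × 0.6931 = 0.2310
  x=2: 4/15 × log_e[(4/15)/(1/3)] = 4/15 × -0.2231 = -0.0595
  x=3: 7/30 × log_e[(7/30)/(1/6)] = 7/30 × 0.3365 = 0.0785

D_KL(P||Q) = 0.1345 nats

Note: KL divergence is always non-negative and equals 0 iff P = Q.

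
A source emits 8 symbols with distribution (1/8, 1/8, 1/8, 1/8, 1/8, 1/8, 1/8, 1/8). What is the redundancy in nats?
0.0000 nats

Redundancy measures how far a source is from maximum entropy:
R = H_max - H(X)

Maximum entropy for 8 symbols: H_max = log_e(8) = 2.0794 nats
Actual entropy: H(X) = 2.0794 nats
Redundancy: R = 2.0794 - 2.0794 = 0.0000 nats

This redundancy represents potential for compression: the source could be compressed by 0.0000 nats per symbol.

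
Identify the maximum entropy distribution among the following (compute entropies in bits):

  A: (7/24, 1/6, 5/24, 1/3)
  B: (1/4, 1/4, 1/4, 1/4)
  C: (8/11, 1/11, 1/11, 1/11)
B

For a discrete distribution over n outcomes, entropy is maximized by the uniform distribution.

Computing entropies:
H(A) = 1.9491 bits
H(B) = 2.0000 bits
H(C) = 1.2776 bits

The uniform distribution (where all probabilities equal 1/4) achieves the maximum entropy of log_2(4) = 2.0000 bits.

Distribution B has the highest entropy.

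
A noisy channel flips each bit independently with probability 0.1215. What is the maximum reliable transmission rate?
0.4663 bits

For a binary symmetric channel (BSC) with error probability p:
Capacity C = 1 - H(p) bits per symbol

where H(p) = -p log₂(p) - (1-p) log₂(1-p) is the binary entropy function.

H(0.1215) = 0.5337 bits
C = 1 - 0.5337 = 0.4663 bits per symbol

This means we can reliably transmit up to 0.4663 bits of information per channel use.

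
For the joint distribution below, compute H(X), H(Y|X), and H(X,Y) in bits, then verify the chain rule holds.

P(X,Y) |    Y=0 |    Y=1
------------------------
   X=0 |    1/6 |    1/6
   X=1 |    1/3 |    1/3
H(X,Y) = 1.9183, H(X) = 0.9183, H(Y|X) = 1.0000 (all in bits)

Chain rule: H(X,Y) = H(X) + H(Y|X)

Left side — joint entropy directly:
H(X,Y) = -Σ p(x,y) log p(x,y) = 1.9183 bits

Right side — compute H(Y|X) from the conditional distributions:
P(X) = (1/3, 2/3), so H(X) = 0.9183 bits
H(Y|X) = Σ_x P(X=x) · H(Y|X=x):
  P(Y|X=0) = (1/2, 1/2), H(Y|X=0) = 1.0000, weight P(X=0) = 1/3
  P(Y|X=1) = (1/2, 1/2), H(Y|X=1) = 1.0000, weight P(X=1) = 2/3
H(Y|X) = 1.0000 bits

H(X) + H(Y|X) = 0.9183 + 1.0000 = 1.9183 bits

Both sides equal 1.9183 bits. ✓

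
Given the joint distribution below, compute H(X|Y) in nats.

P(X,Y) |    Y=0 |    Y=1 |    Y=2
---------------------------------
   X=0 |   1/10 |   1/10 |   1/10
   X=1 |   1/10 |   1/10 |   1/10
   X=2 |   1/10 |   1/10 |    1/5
1.0751 nats

Using the chain rule: H(X|Y) = H(X,Y) - H(Y)

First, compute H(X,Y) = 2.1640 nats

Marginal P(Y) = (3/10, 3/10, 2/5)
H(Y) = 1.0889 nats

H(X|Y) = H(X,Y) - H(Y) = 2.1640 - 1.0889 = 1.0751 nats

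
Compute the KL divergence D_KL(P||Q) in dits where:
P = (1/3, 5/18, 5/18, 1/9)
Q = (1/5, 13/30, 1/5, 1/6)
0.0404 dits

KL divergence: D_KL(P||Q) = Σ p(x) log(p(x)/q(x))

Computing term by term:
  x=0: 1/3 × log_10[(1/3)/(1/5)] = 1/3 × 0.2218 = 0.0739
  x=1: 5/18 × log_10[(5/18)/(13/30)] = 5/18 × -0.1931 = -0.0536
  x=2: 5/18 × log_10[(5/18)/(1/5)] = 5/18 × 0.1427 = 0.0396
  x=3: 1/9 × log_10[(1/9)/(1/6)] = 1/9 × -0.1761 = -0.0196

D_KL(P||Q) = 0.0404 dits

Note: KL divergence is always non-negative and equals 0 iff P = Q.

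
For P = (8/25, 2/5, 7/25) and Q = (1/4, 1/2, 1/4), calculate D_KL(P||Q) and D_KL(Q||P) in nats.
D_KL(P||Q) = 0.0215, D_KL(Q||P) = 0.0215

KL divergence is not symmetric: D_KL(P||Q) ≠ D_KL(Q||P) in general.

D_KL(P||Q) = 0.0215 nats
D_KL(Q||P) = 0.0215 nats

In this case they happen to be equal (to 4 decimal places).

This asymmetry is why KL divergence is not a true distance metric.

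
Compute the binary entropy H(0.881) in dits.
0.1585 dits

The binary entropy function is:
H(p) = -p log(p) - (1-p) log(1-p)

H(0.881) = -0.881 × log_10(0.881) - 0.119 × log_10(0.119)
H(0.881) = 0.1585 dits

Note: Binary entropy is maximized at p=0.5 (H=1 bit) and minimized at p=0 or p=1 (H=0).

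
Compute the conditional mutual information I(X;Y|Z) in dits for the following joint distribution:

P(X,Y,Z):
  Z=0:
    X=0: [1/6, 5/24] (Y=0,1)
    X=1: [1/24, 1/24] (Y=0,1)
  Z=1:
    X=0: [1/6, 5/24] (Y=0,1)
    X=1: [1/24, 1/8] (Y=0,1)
0.0043 dits

Conditional mutual information: I(X;Y|Z) = H(X|Z) + H(Y|Z) - H(X,Y|Z)

H(Z) = 0.2995
H(X,Z) = 0.5391 → H(X|Z) = 0.2396
H(Y,Z) = 0.5934 → H(Y|Z) = 0.2939
H(X,Y,Z) = 0.8286 → H(X,Y|Z) = 0.5291

I(X;Y|Z) = 0.2396 + 0.2939 - 0.5291 = 0.0043 dits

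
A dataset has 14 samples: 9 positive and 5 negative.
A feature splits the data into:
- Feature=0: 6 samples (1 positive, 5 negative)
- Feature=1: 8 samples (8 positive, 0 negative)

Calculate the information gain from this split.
0.6617 bits

Information Gain = H(Y) - H(Y|Feature)

Before split:
P(positive) = 9/14 = 0.6429
H(Y) = 0.9403 bits

After split:
Feature=0: H = 0.6500 bits (weight = 6/14)
Feature=1: H = 0.0000 bits (weight = 8/14)
H(Y|Feature) = (6/14)×0.6500 + (8/14)×0.0000 = 0.2786 bits

Information Gain = 0.9403 - 0.2786 = 0.6617 bits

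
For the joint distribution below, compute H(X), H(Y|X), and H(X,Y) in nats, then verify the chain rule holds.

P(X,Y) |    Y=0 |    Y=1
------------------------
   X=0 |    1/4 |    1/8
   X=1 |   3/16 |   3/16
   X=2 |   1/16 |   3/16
H(X,Y) = 1.7214, H(X) = 1.0822, H(Y|X) = 0.6392 (all in nats)

Chain rule: H(X,Y) = H(X) + H(Y|X)

Left side — joint entropy directly:
H(X,Y) = -Σ p(x,y) log p(x,y) = 1.7214 nats

Right side — compute H(Y|X) from the conditional distributions:
P(X) = (3/8, 3/8, 1/4), so H(X) = 1.0822 nats
H(Y|X) = Σ_x P(X=x) · H(Y|X=x):
  P(Y|X=0) = (2/3, 1/3), H(Y|X=0) = 0.6365, weight P(X=0) = 3/8
  P(Y|X=1) = (1/2, 1/2), H(Y|X=1) = 0.6931, weight P(X=1) = 3/8
  P(Y|X=2) = (1/4, 3/4), H(Y|X=2) = 0.5623, weight P(X=2) = 1/4
H(Y|X) = 0.6392 nats

H(X) + H(Y|X) = 1.0822 + 0.6392 = 1.7214 nats

Both sides equal 1.7214 nats. ✓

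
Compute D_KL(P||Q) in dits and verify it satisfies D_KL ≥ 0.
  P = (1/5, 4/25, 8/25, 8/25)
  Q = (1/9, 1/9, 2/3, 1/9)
0.1214 dits

KL divergence satisfies the Gibbs inequality: D_KL(P||Q) ≥ 0 for all distributions P, Q.

D_KL(P||Q) = Σ p(x) log(p(x)/q(x))
Term by term:
  x=0: 1/5 × log_10[(1/5)/(1/9)] = 0.0511
  x=1: 4/25 × log_10[(4/25)/(1/9)] = 0.0253
  x=2: 8/25 × log_10[(8/25)/(2/3)] = -0.1020
  x=3: 8/25 × log_10[(8/25)/(1/9)] = 0.1470
D_KL(P||Q) = 0.1214 dits

D_KL(P||Q) = 0.1214 ≥ 0 ✓

This non-negativity is a fundamental property: relative entropy cannot be negative because it measures how different Q is from P.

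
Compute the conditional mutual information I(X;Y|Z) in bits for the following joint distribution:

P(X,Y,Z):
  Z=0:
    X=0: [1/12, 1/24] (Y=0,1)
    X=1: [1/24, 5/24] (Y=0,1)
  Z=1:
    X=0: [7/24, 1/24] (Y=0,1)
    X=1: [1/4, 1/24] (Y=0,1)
0.0674 bits

Conditional mutual information: I(X;Y|Z) = H(X|Z) + H(Y|Z) - H(X,Y|Z)

H(Z) = 0.9544
H(X,Z) = 1.9218 → H(X|Z) = 0.9674
H(Y,Z) = 1.6529 → H(Y|Z) = 0.6984
H(X,Y,Z) = 2.5528 → H(X,Y|Z) = 1.5984

I(X;Y|Z) = 0.9674 + 0.6984 - 1.5984 = 0.0674 bits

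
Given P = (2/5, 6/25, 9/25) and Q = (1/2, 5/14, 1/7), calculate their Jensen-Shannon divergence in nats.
0.0328 nats

Jensen-Shannon divergence is:
JSD(P||Q) = 0.5 × D_KL(P||M) + 0.5 × D_KL(Q||M)
where M = 0.5 × (P + Q) is the mixture distribution.

M = 0.5 × (2/5, 6/25, 9/25) + 0.5 × (1/2, 5/14, 1/7) = (9/20, 0.298571, 0.251429)

D_KL(P||M) = 0.0297 nats
D_KL(Q||M) = 0.0359 nats

JSD(P||Q) = 0.5 × 0.0297 + 0.5 × 0.0359 = 0.0328 nats

Unlike KL divergence, JSD is symmetric and bounded: 0 ≤ JSD ≤ log(2).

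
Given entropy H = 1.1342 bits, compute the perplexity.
2.1950

Perplexity is 2^H (or exp(H) for natural log).

H = 1.1342 bits
Perplexity = 2^1.1342 = 2.1950

Interpretation: The model's uncertainty is equivalent to choosing uniformly among 2.2 options.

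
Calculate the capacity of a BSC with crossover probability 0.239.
0.2066 bits

For a binary symmetric channel (BSC) with error probability p:
Capacity C = 1 - H(p) bits per symbol

where H(p) = -p log₂(p) - (1-p) log₂(1-p) is the binary entropy function.

H(0.239) = 0.7934 bits
C = 1 - 0.7934 = 0.2066 bits per symbol

This means we can reliably transmit up to 0.2066 bits of information per channel use.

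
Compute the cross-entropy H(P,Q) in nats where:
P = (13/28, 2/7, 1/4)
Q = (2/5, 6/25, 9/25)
1.0886 nats

Cross-entropy: H(P,Q) = -Σ p(x) log q(x)

Alternatively: H(P,Q) = H(P) + D_KL(P||Q)
H(P) = 1.0607 nats
D_KL(P||Q) = 0.0278 nats

H(P,Q) = 1.0607 + 0.0278 = 1.0886 nats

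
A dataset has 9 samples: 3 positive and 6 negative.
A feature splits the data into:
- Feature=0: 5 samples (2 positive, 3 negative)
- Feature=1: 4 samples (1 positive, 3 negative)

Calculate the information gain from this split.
0.0183 bits

Information Gain = H(Y) - H(Y|Feature)

Before split:
P(positive) = 3/9 = 0.3333
H(Y) = 0.9183 bits

After split:
Feature=0: H = 0.9710 bits (weight = 5/9)
Feature=1: H = 0.8113 bits (weight = 4/9)
H(Y|Feature) = (5/9)×0.9710 + (4/9)×0.8113 = 0.9000 bits

Information Gain = 0.9183 - 0.9000 = 0.0183 bits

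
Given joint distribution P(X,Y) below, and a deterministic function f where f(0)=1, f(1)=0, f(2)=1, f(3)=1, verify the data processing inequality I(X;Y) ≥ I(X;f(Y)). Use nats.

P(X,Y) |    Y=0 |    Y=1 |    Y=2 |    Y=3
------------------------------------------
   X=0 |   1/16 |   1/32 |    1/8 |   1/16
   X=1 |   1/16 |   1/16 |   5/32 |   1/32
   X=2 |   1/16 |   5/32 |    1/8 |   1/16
I(X;Y) = 0.0464, I(X;f(Y)) = 0.0372, inequality holds: 0.0464 ≥ 0.0372

Data Processing Inequality: For any Markov chain X → Y → Z, we have I(X;Y) ≥ I(X;Z).

Here Z = f(Y) is a deterministic function of Y, forming X → Y → Z.

Original I(X;Y) = 0.0464 nats

After applying f:
P(X,Z) where Z=f(Y):
- P(X,Z=0) = P(X,Y=1)
- P(X,Z=1) = P(X,Y=0) + P(X,Y=2) + P(X,Y=3)

I(X;Z) = I(X;f(Y)) = 0.0372 nats

Verification: 0.0464 ≥ 0.0372 ✓

Information cannot be created by processing; the function f can only lose information about X.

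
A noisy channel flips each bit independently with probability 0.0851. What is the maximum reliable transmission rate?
0.5801 bits

For a binary symmetric channel (BSC) with error probability p:
Capacity C = 1 - H(p) bits per symbol

where H(p) = -p log₂(p) - (1-p) log₂(1-p) is the binary entropy function.

H(0.0851) = 0.4199 bits
C = 1 - 0.4199 = 0.5801 bits per symbol

This means we can reliably transmit up to 0.5801 bits of information per channel use.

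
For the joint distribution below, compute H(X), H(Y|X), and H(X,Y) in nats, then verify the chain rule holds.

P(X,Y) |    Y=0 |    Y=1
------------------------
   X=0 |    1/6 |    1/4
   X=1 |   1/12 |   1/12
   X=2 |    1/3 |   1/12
H(X,Y) = 1.6326, H(X) = 1.0282, H(Y|X) = 0.6044 (all in nats)

Chain rule: H(X,Y) = H(X) + H(Y|X)

Left side — joint entropy directly:
H(X,Y) = -Σ p(x,y) log p(x,y) = 1.6326 nats

Right side — compute H(Y|X) from the conditional distributions:
P(X) = (5/12, 1/6, 5/12), so H(X) = 1.0282 nats
H(Y|X) = Σ_x P(X=x) · H(Y|X=x):
  P(Y|X=0) = (2/5, 3/5), H(Y|X=0) = 0.6730, weight P(X=0) = 5/12
  P(Y|X=1) = (1/2, 1/2), H(Y|X=1) = 0.6931, weight P(X=1) = 1/6
  P(Y|X=2) = (4/5, 1/5), H(Y|X=2) = 0.5004, weight P(X=2) = 5/12
H(Y|X) = 0.6044 nats

H(X) + H(Y|X) = 1.0282 + 0.6044 = 1.6326 nats

Both sides equal 1.6326 nats. ✓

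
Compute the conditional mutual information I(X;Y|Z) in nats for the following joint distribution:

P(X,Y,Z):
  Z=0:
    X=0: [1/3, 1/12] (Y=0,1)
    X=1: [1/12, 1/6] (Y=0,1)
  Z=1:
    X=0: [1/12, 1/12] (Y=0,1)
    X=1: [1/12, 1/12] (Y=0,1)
0.0734 nats

Conditional mutual information: I(X;Y|Z) = H(X|Z) + H(Y|Z) - H(X,Y|Z)

H(Z) = 0.6365
H(X,Z) = 1.3086 → H(X|Z) = 0.6721
H(Y,Z) = 1.3086 → H(Y|Z) = 0.6721
H(X,Y,Z) = 1.9073 → H(X,Y|Z) = 1.2708

I(X;Y|Z) = 0.6721 + 0.6721 - 1.2708 = 0.0734 nats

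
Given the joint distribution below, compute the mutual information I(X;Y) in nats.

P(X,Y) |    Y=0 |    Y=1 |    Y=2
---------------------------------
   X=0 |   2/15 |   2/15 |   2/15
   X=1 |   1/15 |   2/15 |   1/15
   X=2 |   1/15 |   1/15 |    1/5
0.0517 nats

Mutual information: I(X;Y) = H(X) + H(Y) - H(X,Y)

Marginals:
P(X) = (2/5, 4/15, 1/3), H(X) = 1.0852 nats
P(Y) = (4/15, 1/3, 2/5), H(Y) = 1.0852 nats

Joint entropy: H(X,Y) = 2.1186 nats

I(X;Y) = 1.0852 + 1.0852 - 2.1186 = 0.0517 nats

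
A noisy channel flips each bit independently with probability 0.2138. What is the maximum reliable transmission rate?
0.2513 bits

For a binary symmetric channel (BSC) with error probability p:
Capacity C = 1 - H(p) bits per symbol

where H(p) = -p log₂(p) - (1-p) log₂(1-p) is the binary entropy function.

H(0.2138) = 0.7487 bits
C = 1 - 0.7487 = 0.2513 bits per symbol

This means we can reliably transmit up to 0.2513 bits of information per channel use.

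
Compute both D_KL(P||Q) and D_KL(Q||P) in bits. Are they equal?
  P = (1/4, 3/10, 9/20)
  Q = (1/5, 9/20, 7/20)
D_KL(P||Q) = 0.0681, D_KL(Q||P) = 0.0719

KL divergence is not symmetric: D_KL(P||Q) ≠ D_KL(Q||P) in general.

D_KL(P||Q) = 0.0681 bits
D_KL(Q||P) = 0.0719 bits

No, they are not equal!

This asymmetry is why KL divergence is not a true distance metric.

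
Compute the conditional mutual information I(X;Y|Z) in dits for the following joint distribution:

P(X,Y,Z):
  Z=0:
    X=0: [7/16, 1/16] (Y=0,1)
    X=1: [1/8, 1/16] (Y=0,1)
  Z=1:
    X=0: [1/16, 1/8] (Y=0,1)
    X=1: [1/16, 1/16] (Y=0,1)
0.0098 dits

Conditional mutual information: I(X;Y|Z) = H(X|Z) + H(Y|Z) - H(X,Y|Z)

H(Z) = 0.2697
H(X,Z) = 0.5360 → H(X|Z) = 0.2663
H(Y,Z) = 0.5026 → H(Y|Z) = 0.2329
H(X,Y,Z) = 0.7591 → H(X,Y|Z) = 0.4894

I(X;Y|Z) = 0.2663 + 0.2329 - 0.4894 = 0.0098 dits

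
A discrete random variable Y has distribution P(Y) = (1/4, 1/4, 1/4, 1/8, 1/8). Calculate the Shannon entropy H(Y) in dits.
0.6773 dits

Shannon entropy is H(X) = -Σ p(x) log p(x).

For P = (1/4, 1/4, 1/4, 1/8, 1/8):
H = -1/4 × log_10(1/4) -1/4 × log_10(1/4) -1/4 × log_10(1/4) -1/8 × log_10(1/8) -1/8 × log_10(1/8)
H = 0.6773 dits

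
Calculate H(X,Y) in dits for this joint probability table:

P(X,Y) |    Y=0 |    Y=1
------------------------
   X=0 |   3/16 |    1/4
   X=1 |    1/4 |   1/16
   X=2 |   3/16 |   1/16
0.7242 dits

Joint entropy is H(X,Y) = -Σ_{x,y} p(x,y) log p(x,y).

Summing over all non-zero entries:
H(X,Y) = -[3/16·log_10(3/16) + 1/4·log_10(1/4) + 1/4·log_10(1/4) + 1/16·log_10(1/16) + 3/16·log_10(3/16) + 1/16·log_10(1/16)]
H(X,Y) = 0.7242 dits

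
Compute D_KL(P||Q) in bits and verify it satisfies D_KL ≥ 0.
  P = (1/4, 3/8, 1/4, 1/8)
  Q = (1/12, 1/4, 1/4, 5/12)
0.3985 bits

KL divergence satisfies the Gibbs inequality: D_KL(P||Q) ≥ 0 for all distributions P, Q.

D_KL(P||Q) = Σ p(x) log(p(x)/q(x))
Term by term:
  x=0: 1/4 × log_2[(1/4)/(1/12)] = 0.3962
  x=1: 3/8 × log_2[(3/8)/(1/4)] = 0.2194
  x=2: 1/4 × log_2[(1/4)/(1/4)] = 0.0000
  x=3: 1/8 × log_2[(1/8)/(5/12)] = -0.2171
D_KL(P||Q) = 0.3985 bits

D_KL(P||Q) = 0.3985 ≥ 0 ✓

This non-negativity is a fundamental property: relative entropy cannot be negative because it measures how different Q is from P.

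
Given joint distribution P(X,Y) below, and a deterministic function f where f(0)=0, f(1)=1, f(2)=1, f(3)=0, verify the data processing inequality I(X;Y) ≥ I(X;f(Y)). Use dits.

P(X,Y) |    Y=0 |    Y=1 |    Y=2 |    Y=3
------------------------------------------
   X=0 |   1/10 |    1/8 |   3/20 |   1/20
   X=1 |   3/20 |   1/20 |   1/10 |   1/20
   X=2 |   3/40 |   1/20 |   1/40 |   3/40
I(X;Y) = 0.0253, I(X;f(Y)) = 0.0152, inequality holds: 0.0253 ≥ 0.0152

Data Processing Inequality: For any Markov chain X → Y → Z, we have I(X;Y) ≥ I(X;Z).

Here Z = f(Y) is a deterministic function of Y, forming X → Y → Z.

Original I(X;Y) = 0.0253 dits

After applying f:
P(X,Z) where Z=f(Y):
- P(X,Z=0) = P(X,Y=0) + P(X,Y=3)
- P(X,Z=1) = P(X,Y=1) + P(X,Y=2)

I(X;Z) = I(X;f(Y)) = 0.0152 dits

Verification: 0.0253 ≥ 0.0152 ✓

Information cannot be created by processing; the function f can only lose information about X.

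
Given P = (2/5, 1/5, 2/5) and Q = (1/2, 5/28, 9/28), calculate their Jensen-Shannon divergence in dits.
0.0023 dits

Jensen-Shannon divergence is:
JSD(P||Q) = 0.5 × D_KL(P||M) + 0.5 × D_KL(Q||M)
where M = 0.5 × (P + Q) is the mixture distribution.

M = 0.5 × (2/5, 1/5, 2/5) + 0.5 × (1/2, 5/28, 9/28) = (9/20, 0.189286, 0.360714)

D_KL(P||M) = 0.0023 dits
D_KL(Q||M) = 0.0023 dits

JSD(P||Q) = 0.5 × 0.0023 + 0.5 × 0.0023 = 0.0023 dits

Unlike KL divergence, JSD is symmetric and bounded: 0 ≤ JSD ≤ log(2).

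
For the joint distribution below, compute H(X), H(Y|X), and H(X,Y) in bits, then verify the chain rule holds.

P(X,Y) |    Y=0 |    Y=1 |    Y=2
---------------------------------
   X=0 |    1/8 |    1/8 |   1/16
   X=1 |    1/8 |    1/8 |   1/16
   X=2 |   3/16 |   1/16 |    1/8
H(X,Y) = 3.0778, H(X) = 1.5794, H(Y|X) = 1.4984 (all in bits)

Chain rule: H(X,Y) = H(X) + H(Y|X)

Left side — joint entropy directly:
H(X,Y) = -Σ p(x,y) log p(x,y) = 3.0778 bits

Right side — compute H(Y|X) from the conditional distributions:
P(X) = (5/16, 5/16, 3/8), so H(X) = 1.5794 bits
H(Y|X) = Σ_x P(X=x) · H(Y|X=x):
  P(Y|X=0) = (2/5, 2/5, 1/5), H(Y|X=0) = 1.5219, weight P(X=0) = 5/16
  P(Y|X=1) = (2/5, 2/5, 1/5), H(Y|X=1) = 1.5219, weight P(X=1) = 5/16
  P(Y|X=2) = (1/2, 1/6, 1/3), H(Y|X=2) = 1.4591, weight P(X=2) = 3/8
H(Y|X) = 1.4984 bits

H(X) + H(Y|X) = 1.5794 + 1.4984 = 3.0778 bits

Both sides equal 3.0778 bits. ✓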